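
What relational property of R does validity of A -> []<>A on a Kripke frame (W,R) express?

Suppose A→□◇A is valid. Take Rxy and set V(A)={x}. Then A at x, so □◇A at x, so ◇A at y, so some z with Ryz has A; z=x, i.e. Ryx.
Conversely, any frame satisfying forall x forall y (Rxy -> Ryx) validates the schema.
Frame condition: forall x forall y (Rxy -> Ryx).

symmetry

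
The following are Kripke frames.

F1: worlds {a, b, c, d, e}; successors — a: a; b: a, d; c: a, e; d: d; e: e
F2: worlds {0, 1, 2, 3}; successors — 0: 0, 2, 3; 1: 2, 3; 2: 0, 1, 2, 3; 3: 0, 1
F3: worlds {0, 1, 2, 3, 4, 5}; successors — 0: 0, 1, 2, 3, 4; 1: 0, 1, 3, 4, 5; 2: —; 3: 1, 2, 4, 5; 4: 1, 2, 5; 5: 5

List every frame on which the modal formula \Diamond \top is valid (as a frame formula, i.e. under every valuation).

F1, F2

Frame correspondent (Sahlqvist): \forall x \exists y Rxy — i.e. seriality.
F1: holds.
F2: holds.
F3: fails — world 2 has no successor.
Valid on: F1, F2.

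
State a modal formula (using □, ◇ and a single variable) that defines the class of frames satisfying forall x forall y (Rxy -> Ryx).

s → □◇s

The condition is symmetry. The B schema s → □◇s defines it.
Suppose s→□◇s is valid. Take Rxy and set V(s)={x}. Then s at x, so □◇s at x, so ◇s at y, so some z with Ryz has s; z=x, i.e. Ryx.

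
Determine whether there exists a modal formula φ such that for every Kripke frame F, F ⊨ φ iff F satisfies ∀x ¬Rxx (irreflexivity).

Modal frame validity is preserved under surjective bounded morphisms.
The 4-cycle (worlds a,b,c,d with a→b→c→d→a) is irreflexive, and the map sending every world to a single reflexive point • is a surjective bounded morphism (forth: every edge maps to (•,•); back: every world has a successor). So any modal formula valid on the 4-cycle is also valid on the reflexive point, which is not irreflexive.
So the class is not modally definable.

No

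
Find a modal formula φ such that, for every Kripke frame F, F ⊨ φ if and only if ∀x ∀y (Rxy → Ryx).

This is symmetry; the standard corresponding axiom is B: ψ → □◇ψ.
Suppose ψ→□◇ψ is valid. Take Rxy and set V(ψ)={x}. Then ψ at x, so □◇ψ at x, so ◇ψ at y, so some z with Ryz has ψ; z=x, i.e. Ryx.

ψ → □◇ψ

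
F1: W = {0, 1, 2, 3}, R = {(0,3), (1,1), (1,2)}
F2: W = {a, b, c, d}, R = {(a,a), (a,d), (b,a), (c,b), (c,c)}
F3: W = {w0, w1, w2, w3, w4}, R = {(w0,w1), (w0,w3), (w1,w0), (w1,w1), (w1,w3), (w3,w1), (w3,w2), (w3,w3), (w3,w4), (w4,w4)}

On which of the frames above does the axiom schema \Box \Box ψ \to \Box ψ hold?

F2, F3

The schema corresponds to density: \forall x \forall y (Rxy \to \exists z (Rxz \wedge Rzy)).
F1: fails — R03 but no z with R0z and Rz3.
F2: holds.
F3: holds.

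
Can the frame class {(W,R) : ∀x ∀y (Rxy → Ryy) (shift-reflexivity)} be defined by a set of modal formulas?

Yes: it is shift-reflexivity, defined by the T□ schema □(□q → q).
Suppose □(□q→q) is valid. Take Rxy and set V(q)={w : Ryw}. Then at y, □q holds; since □(□q→q) at x, □q→q at y, so q at y, i.e. Ryy.

Definable; □(□q → q) defines it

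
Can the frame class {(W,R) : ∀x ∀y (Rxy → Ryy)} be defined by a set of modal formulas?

Yes, by □(□p → p)

Yes: it is shift-reflexivity, defined by the T□ schema □(□p → p).
Suppose □(□p→p) is valid. Take Rxy and set V(p)={w : Ryw}. Then at y, □p holds; since □(□p→p) at x, □p→p at y, so p at y, i.e. Ryy.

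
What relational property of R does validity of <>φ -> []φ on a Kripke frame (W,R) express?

Partial functionality

Suppose ◇φ→□φ is valid. Take Rxy, Rxz and set V(φ)={y}. Then ◇φ at x, so □φ at x, so φ at z, i.e. z=y.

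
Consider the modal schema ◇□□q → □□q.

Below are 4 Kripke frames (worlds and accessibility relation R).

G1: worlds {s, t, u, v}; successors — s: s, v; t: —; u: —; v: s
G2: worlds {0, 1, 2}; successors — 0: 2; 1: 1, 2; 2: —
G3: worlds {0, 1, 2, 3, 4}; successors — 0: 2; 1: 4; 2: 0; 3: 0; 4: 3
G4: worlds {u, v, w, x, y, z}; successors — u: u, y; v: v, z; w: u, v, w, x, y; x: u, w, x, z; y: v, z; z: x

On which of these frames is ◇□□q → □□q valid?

Frame correspondent (Sahlqvist): ∀x ∀y ∀z ((xRy ∧ xR²z) → ∃w (yR²w ∧ z = w)) — i.e. a generalized confluence (Geach) condition.
G1: satisfies the condition.
G2: fails — 1R2, 1R²1 but no w with 2R²w and 1=w.
G3: fails — 0R2, 0R²0 but no w with 2R²w and 0=w.
G4: fails — uRy, uR²u but no t with yR²t and u=t.
Valid on: G1.

G1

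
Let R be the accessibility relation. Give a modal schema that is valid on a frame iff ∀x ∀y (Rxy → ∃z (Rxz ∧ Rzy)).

A defining formula is □□q → □q (the C4 axiom).

□□q → □q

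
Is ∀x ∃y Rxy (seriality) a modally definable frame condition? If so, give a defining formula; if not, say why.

Yes — defined by □q → ◇q

Yes: it is seriality, defined by the D schema □q → ◇q.
Suppose □q→◇q is valid. At any x set V(q)=W. Then □q at x, so ◇q at x, so x has a successor.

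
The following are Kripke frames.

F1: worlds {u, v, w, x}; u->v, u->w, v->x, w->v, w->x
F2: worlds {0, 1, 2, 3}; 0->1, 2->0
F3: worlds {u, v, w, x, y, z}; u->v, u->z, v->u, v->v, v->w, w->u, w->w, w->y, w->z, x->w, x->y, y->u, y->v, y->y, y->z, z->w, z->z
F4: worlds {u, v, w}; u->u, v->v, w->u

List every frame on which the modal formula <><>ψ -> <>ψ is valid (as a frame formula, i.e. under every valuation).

F4

This is the axiom for a generalized confluence (Geach) condition; its first-order frame correspondent is forall x forall y (x R^2 y -> exists w (y = w & xRw)).
F1: fails — uR²x but no t with x=t and uRt.
F2: fails — 2R²1 but no w with 1=w and 2Rw.
F3: fails — uR²u but no t with u=t and uRt.
F4: holds.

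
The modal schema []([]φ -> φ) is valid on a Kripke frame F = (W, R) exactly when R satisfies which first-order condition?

This is the T□ axiom.
Its frame correspondent is shift-reflexivity — forall x forall y (Rxy -> Ryy).

Shift-reflexivity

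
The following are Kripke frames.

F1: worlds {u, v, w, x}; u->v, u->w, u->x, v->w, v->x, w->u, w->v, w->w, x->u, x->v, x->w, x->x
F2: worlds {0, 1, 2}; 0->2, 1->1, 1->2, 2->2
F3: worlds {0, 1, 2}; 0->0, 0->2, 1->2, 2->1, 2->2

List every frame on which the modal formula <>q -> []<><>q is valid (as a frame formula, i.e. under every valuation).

F1

The schema corresponds to a generalized confluence (Geach) condition: forall x forall y forall z ((xRy & xRz) -> exists w (y = w & z R^2 w)).
F1: satisfies the condition.
F2: fails — 1R1, 1R2 but no w with 1=w and 2R²w.
F3: fails — 0R0, 0R2 but no w with 0=w and 2R²w.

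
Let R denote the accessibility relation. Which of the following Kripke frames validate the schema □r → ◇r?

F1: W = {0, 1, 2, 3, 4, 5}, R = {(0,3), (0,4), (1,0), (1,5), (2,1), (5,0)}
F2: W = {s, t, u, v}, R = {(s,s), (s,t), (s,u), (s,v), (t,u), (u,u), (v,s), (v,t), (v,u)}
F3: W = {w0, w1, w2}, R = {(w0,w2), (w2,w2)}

F2

The schema corresponds to seriality: ∀x ∃y Rxy.
F1: fails — world 3 has no successor.
F2: holds.
F3: fails — world w1 has no successor.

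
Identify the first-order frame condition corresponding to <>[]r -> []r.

Equivalently (dual form): ◇r → □◇r.
Suppose ◇r→□◇r is valid. Take Rxy, Rxz and set V(r)={y}. Then ◇r at x, so □◇r at x, so ◇r at z, so some w with Rzw has r; w=y, i.e. Rzy. By symmetry of the argument, Ryz.
Conversely, any frame satisfying forall x forall y forall z (Rxy & Rxz -> Ryz) validates the schema.
Frame condition: forall x forall y forall z (Rxy & Rxz -> Ryz).

the Euclidean property: forall x forall y forall z (Rxy & Rxz -> Ryz)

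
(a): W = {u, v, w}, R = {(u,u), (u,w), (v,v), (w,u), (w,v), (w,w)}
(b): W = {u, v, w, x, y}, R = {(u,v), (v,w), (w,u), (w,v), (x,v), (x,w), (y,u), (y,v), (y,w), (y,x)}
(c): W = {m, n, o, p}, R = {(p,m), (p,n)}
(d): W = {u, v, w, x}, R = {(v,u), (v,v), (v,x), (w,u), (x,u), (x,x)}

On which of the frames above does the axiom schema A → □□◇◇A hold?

Frame correspondent (Sahlqvist): ∀x ∀z (xR²z → ∃w (x = w ∧ zR²w)) — i.e. a generalized confluence (Geach) condition.
(a): fails — uR²v but no t with u=t and vR²t.
(b): fails — uR²w but no t with u=t and wR²t.
(c): condition met.
(d): fails — vR²u but no t with v=t and uR²t.
Valid on: (c).

(c)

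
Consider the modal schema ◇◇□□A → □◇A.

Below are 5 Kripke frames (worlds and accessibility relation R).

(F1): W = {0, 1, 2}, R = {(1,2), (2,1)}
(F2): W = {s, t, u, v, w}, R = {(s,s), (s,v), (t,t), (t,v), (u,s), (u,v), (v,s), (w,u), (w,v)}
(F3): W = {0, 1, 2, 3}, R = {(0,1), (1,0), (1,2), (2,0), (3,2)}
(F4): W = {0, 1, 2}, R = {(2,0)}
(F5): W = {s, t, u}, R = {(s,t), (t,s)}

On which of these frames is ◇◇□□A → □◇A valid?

(F1), (F2), (F4), (F5)

Frame correspondent (Sahlqvist): ∀x ∀y ∀z ((xR²y ∧ xRz) → ∃w (yR²w ∧ zRw)) — i.e. a generalized confluence (Geach) condition.
(F1): satisfies the condition.
(F2): satisfies the condition.
(F3): fails — 0R²2, 0R1 but no w with 2R²w and 1Rw.
(F4): satisfies the condition.
(F5): satisfies the condition.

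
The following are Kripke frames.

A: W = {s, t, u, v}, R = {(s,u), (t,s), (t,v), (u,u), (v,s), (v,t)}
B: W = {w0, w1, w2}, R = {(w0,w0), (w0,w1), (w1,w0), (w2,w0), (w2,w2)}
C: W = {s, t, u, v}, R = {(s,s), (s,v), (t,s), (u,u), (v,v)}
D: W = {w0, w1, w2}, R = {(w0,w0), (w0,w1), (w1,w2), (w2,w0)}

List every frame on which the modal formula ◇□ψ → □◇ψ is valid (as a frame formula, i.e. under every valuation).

B, C

The schema corresponds to convergence: ∀x ∀y ∀z (Rxy ∧ Rxz → ∃w (Ryw ∧ Rzw)).
A: fails — Rtv and Rts but v and s have no common successor.
B: condition met.
C: condition met.
D: fails — Rw0w1 and Rw0w0 but w1 and w0 have no common successor.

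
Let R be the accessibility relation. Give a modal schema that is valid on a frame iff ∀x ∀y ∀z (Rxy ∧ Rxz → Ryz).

◇ψ → □◇ψ

The condition is the Euclidean property. The 5 schema ◇ψ → □◇ψ defines it.
Suppose ◇ψ→□◇ψ is valid. Take Rxy, Rxz and set V(ψ)={y}. Then ◇ψ at x, so □◇ψ at x, so ◇ψ at z, so some w with Rzw has ψ; w=y, i.e. Rzy. By symmetry of the argument, Ryz.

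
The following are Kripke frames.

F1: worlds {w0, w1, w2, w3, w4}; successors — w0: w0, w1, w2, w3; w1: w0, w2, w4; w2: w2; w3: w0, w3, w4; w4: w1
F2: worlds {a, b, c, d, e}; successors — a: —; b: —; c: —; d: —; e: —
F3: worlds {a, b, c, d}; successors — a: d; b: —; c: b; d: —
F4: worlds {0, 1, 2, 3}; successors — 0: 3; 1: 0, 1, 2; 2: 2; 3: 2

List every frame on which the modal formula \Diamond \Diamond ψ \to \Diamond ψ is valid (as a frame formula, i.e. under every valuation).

F2, F3

Frame correspondent (Sahlqvist): \forall x \forall y \forall z (Rxy \wedge Ryz \to Rxz) — i.e. transitivity.
F1: fails — Rw1w0 and Rw0w1 but not Rw1w1.
F2: condition met.
F3: condition met.
F4: fails — R10 and R03 but not R13.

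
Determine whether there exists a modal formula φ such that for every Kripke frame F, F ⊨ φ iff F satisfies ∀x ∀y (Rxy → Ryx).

Yes: it is symmetry, defined by the B schema p → □◇p.
Suppose p→□◇p is valid. Take Rxy and set V(p)={x}. Then p at x, so □◇p at x, so ◇p at y, so some z with Ryz has p; z=x, i.e. Ryx.

Definable; p → □◇p defines it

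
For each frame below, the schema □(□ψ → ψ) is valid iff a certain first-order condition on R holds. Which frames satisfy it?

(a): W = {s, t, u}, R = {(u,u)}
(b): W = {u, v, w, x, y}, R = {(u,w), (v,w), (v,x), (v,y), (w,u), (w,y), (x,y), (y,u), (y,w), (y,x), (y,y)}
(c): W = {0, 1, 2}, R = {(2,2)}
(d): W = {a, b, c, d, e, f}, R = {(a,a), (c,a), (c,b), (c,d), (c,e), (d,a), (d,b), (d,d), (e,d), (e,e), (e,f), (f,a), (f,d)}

The schema corresponds to shift-reflexivity: ∀x ∀y (Rxy → Ryy).
(a): satisfies the condition.
(b): fails — Ryx but not Rxx.
(c): satisfies the condition.
(d): fails — Rcb but not Rbb.
Valid on: (a), (c).

(a), (c)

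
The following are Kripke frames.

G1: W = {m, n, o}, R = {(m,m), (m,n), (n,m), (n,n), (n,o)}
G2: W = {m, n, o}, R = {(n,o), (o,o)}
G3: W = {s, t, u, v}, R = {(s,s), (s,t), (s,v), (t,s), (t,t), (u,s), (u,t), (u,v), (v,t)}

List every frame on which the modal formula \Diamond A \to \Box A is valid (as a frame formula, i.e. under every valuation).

This is the axiom for partial functionality; its first-order frame correspondent is \forall x \forall y \forall z (Rxy \wedge Rxz \to y = z).
G1: fails — m sees both m and n.
G2: holds.
G3: fails — s sees both s and t.
Valid on: G2.

G2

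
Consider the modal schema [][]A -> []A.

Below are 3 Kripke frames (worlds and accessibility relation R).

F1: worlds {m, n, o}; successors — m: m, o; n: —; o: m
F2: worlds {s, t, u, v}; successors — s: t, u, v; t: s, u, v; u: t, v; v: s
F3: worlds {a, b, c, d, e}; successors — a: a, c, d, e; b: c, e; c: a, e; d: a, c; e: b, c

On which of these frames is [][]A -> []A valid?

F1

This is the axiom for density; its first-order frame correspondent is forall x forall y (Rxy -> exists z (Rxz & Rzy)).
F1: satisfies the condition.
F2: fails — Rut but no z with Ruz and Rzt.
F3: fails — Reb but no z with Rez and Rzb.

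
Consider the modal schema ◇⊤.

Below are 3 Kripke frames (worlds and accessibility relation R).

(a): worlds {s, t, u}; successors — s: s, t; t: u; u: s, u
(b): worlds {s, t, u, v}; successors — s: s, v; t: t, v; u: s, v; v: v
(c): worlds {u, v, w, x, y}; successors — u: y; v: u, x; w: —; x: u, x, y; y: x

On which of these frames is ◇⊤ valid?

The schema corresponds to seriality: ∀x ∃y Rxy.
(a): holds.
(b): holds.
(c): fails — world w has no successor.
Valid on: (a), (b).

(a), (b)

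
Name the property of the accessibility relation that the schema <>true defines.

seriality: forall x exists y Rxy

◇⊤ holds at w iff w has a successor, so frame-validity of ◇⊤ is exactly seriality. Equivalently via □q → ◇q:
Suppose □q→◇q is valid. At any x set V(q)=W. Then □q at x, so ◇q at x, so x has a successor.
The converse is a direct semantic check.
Frame condition: forall x exists y Rxy.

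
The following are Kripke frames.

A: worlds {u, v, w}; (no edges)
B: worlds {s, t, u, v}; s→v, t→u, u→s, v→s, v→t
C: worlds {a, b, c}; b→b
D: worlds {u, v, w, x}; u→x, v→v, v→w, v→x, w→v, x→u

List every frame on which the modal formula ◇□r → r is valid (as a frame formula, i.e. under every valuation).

The schema corresponds to a generalized confluence (Geach) condition: ∀x ∀y (xRy → ∃w (yRw ∧ x = w)).
A: holds.
B: fails — tRu but no w with uRw and t=w.
C: holds.
D: fails — vRx but no t with xRt and v=t.
Valid on: A, C.

A, C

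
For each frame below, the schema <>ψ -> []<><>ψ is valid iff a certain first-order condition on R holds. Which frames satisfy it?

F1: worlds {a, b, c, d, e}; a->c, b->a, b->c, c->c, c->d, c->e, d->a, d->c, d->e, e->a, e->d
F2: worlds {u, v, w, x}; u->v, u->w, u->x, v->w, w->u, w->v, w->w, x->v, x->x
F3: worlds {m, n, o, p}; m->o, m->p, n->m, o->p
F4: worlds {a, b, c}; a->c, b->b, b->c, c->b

F4

The schema corresponds to a generalized confluence (Geach) condition: forall x forall y forall z ((xRy & xRz) -> exists w (y = w & z R^2 w)).
F1: fails — bRa, bRa but no w with a=w and aR²w.
F2: fails — uRx, uRv but no t with x=t and vR²t.
F3: fails — mRo, mRo but no w with o=w and oR²w.
F4: ✓.
Valid on: F4.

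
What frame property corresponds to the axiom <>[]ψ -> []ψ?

Equivalently (dual form): ◇ψ → □◇ψ.
Suppose ◇ψ→□◇ψ is valid. Take Rxy, Rxz and set V(ψ)={y}. Then ◇ψ at x, so □◇ψ at x, so ◇ψ at z, so some w with Rzw has ψ; w=y, i.e. Rzy. By symmetry of the argument, Ryz.
Conversely, any frame satisfying forall x forall y forall z (Rxy & Rxz -> Ryz) validates the schema.
So the correspondent is the Euclidean property.

the Euclidean property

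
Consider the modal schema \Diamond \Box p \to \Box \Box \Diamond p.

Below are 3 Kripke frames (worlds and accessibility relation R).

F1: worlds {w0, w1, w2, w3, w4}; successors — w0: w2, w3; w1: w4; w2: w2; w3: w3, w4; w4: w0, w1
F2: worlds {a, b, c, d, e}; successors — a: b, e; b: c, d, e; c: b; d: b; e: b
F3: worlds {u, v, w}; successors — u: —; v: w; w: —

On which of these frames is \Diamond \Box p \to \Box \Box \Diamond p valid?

F3

This is the axiom for a generalized confluence (Geach) condition; its first-order frame correspondent is \forall x \forall y \forall z ((xRy \wedge x R^2 z) \to \exists w (yRw \wedge zRw)).
F1: fails — w0Rw2, w0R²w3 but no w with w2Rw and w3Rw.
F2: fails — aRb, aR²c but no w with bRw and cRw.
F3: condition met.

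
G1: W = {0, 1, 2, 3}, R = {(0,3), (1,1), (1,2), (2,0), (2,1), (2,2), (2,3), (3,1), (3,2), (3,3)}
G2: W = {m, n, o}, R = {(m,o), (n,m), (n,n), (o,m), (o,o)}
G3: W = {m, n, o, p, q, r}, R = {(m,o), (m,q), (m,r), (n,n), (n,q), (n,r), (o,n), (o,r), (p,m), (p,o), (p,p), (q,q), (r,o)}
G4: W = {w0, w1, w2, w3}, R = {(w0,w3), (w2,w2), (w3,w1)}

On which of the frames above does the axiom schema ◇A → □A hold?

G4

Frame correspondent (Sahlqvist): ∀x ∀y ∀z (Rxy ∧ Rxz → y = z) — i.e. partial functionality.
G1: fails — 1 sees both 1 and 2.
G2: fails — n sees both m and n.
G3: fails — m sees both o and q.
G4: satisfies the condition.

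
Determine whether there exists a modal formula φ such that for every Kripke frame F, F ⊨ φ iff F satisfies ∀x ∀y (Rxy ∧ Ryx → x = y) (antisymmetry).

Modal frame validity is preserved under surjective bounded morphisms.
The 4-cycle (worlds s,t,u,v with s→t→u→v→s) is antisymmetric. Sending even-indexed worlds to • and odd-indexed worlds to ∘ is a surjective bounded morphism onto the two-world frame with •↔∘, which is not antisymmetric.
Hence antisymmetry is not modally definable.

No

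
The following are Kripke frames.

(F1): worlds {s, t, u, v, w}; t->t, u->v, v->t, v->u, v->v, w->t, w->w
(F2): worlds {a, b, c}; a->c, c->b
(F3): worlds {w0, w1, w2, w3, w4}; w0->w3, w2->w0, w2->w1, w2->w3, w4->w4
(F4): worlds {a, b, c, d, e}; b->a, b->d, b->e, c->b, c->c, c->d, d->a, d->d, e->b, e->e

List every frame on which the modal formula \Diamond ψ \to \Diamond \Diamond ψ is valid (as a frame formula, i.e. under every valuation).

(F1), (F4)

Frame correspondent (Sahlqvist): \forall x \forall y (xRy \to \exists w (y = w \wedge x R^2 w)) — i.e. a generalized confluence (Geach) condition.
(F1): ✓.
(F2): fails — aRc but no w with c=w and aR²w.
(F3): fails — w0Rw3 but no w with w3=w and w0R²w.
(F4): ✓.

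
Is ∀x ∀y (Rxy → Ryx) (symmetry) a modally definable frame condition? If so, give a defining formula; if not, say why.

This is a Sahlqvist condition; the B axiom q → □◇q defines it.
Suppose q→□◇q is valid. Take Rxy and set V(q)={x}. Then q at x, so □◇q at x, so ◇q at y, so some z with Ryz has q; z=x, i.e. Ryx.

Yes — defined by q → □◇q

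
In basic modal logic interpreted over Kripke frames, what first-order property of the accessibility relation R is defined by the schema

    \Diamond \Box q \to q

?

This is a form of the B axiom.
Its frame correspondent is symmetry — \forall x \forall y (Rxy \to Ryx).

Symmetry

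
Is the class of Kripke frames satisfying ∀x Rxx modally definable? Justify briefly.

Yes, by □r → r

The condition is reflexivity. A defining modal formula is □r → r.
Suppose □r→r is valid. At any x set V(r)={w : Rxw}. Then □r holds at x, so r holds at x, i.e. Rxx.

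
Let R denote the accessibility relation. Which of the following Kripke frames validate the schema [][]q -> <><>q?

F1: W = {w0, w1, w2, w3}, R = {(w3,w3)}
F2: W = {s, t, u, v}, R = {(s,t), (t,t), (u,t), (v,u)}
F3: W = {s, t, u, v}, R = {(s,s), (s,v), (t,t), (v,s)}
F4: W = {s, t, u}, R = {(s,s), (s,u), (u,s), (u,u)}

Frame correspondent (Sahlqvist): forall x exists w (x R^2 w & x R^2 w) — i.e. a generalized confluence (Geach) condition.
F1: fails — at w0 but no w with w0R²w and w0R²w.
F2: satisfies the condition.
F3: fails — at u but no w with uR²w and uR²w.
F4: fails — at t but no w with tR²w and tR²w.
Valid on: F2.

F2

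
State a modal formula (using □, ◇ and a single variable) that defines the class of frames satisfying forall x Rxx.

□p → p

A defining formula is □p → p (the T axiom).
Suppose □p→p is valid. At any x set V(p)={w : Rxw}. Then □p holds at x, so p holds at x, i.e. Rxx.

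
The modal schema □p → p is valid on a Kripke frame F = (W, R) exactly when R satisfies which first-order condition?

Suppose □p→p is valid. At any x set V(p)={w : Rxw}. Then □p holds at x, so p holds at x, i.e. Rxx.

reflexivity: ∀x Rxx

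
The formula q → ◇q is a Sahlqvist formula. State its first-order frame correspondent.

reflexivity: ∀x Rxx

Equivalently (dual form): □q → q.
Suppose □q→q is valid. At any x set V(q)={w : Rxw}. Then □q holds at x, so q holds at x, i.e. Rxx.
Conversely, on a frame with reflexivity the schema holds at every world under every valuation.
Frame condition: ∀x Rxx.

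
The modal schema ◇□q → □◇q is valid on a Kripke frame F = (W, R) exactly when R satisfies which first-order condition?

Convergence

Suppose ◇□q→□◇q is valid. Take Rxy, Rxz and set V(q)={w : Ryw}. Then □q at y so ◇□q at x, so □◇q at x, so ◇q at z, giving w with Rzw and Ryw.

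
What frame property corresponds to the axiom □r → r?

reflexivity

Suppose □r→r is valid. At any x set V(r)={w : Rxw}. Then □r holds at x, so r holds at x, i.e. Rxx.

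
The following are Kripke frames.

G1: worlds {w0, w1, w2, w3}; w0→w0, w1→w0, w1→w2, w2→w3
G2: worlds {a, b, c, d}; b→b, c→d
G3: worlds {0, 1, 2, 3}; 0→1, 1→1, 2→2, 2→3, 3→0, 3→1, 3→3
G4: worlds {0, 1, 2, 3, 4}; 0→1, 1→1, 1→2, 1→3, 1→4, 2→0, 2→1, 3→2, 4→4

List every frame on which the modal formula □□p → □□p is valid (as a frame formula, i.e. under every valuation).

This is the axiom for a generalized confluence (Geach) condition; its first-order frame correspondent is ∀x ∀z (xR²z → ∃w (xR²w ∧ z = w)).
G1: ✓.
G2: ✓.
G3: ✓.
G4: ✓.
Valid on: G1, G2, G3, G4.

G1, G2, G3, G4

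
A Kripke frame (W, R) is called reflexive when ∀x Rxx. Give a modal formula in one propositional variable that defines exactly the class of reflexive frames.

□s → s

This is reflexivity; the standard corresponding axiom is T: □s → s.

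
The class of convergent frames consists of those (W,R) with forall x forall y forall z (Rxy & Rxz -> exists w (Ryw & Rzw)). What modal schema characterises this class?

◇□r → □◇r

This is convergence; the standard corresponding axiom is .2: ◇□r → □◇r.
Suppose ◇□r→□◇r is valid. Take Rxy, Rxz and set V(r)={w : Ryw}. Then □r at y so ◇□r at x, so □◇r at x, so ◇r at z, giving w with Rzw and Ryw.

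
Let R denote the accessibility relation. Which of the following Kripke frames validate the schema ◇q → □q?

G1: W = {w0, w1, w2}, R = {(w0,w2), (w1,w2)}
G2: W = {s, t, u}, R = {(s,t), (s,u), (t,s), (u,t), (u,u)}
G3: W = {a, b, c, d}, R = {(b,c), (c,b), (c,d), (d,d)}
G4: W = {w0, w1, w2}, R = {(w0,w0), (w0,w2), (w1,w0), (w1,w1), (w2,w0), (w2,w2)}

G1

Frame correspondent (Sahlqvist): ∀x ∀y ∀z (Rxy ∧ Rxz → y = z) — i.e. partial functionality.
G1: satisfies the condition.
G2: fails — s sees both t and u.
G3: fails — c sees both b and d.
G4: fails — w0 sees both w0 and w2.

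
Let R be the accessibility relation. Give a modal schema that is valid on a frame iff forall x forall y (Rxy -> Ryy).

A defining formula is □(□r → r) (the T□ axiom).
Suppose □(□r→r) is valid. Take Rxy and set V(r)={w : Ryw}. Then at y, □r holds; since □(□r→r) at x, □r→r at y, so r at y, i.e. Ryy.

□(□r → r)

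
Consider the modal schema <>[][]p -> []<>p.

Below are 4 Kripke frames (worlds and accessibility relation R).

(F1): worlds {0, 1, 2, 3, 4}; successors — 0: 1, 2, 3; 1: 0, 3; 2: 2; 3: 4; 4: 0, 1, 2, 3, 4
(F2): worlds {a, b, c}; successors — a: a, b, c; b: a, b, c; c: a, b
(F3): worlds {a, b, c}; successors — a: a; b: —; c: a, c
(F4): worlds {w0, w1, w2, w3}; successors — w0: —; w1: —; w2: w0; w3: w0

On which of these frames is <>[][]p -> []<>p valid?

This is the axiom for a generalized confluence (Geach) condition; its first-order frame correspondent is forall x forall y forall z ((xRy & xRz) -> exists w (y R^2 w & zRw)).
(F1): fails — 0R2, 0R1 but no w with 2R²w and 1Rw.
(F2): ✓.
(F3): ✓.
(F4): fails — w2Rw0, w2Rw0 but no w with w0R²w and w0Rw.
Valid on: (F2), (F3).

(F2), (F3)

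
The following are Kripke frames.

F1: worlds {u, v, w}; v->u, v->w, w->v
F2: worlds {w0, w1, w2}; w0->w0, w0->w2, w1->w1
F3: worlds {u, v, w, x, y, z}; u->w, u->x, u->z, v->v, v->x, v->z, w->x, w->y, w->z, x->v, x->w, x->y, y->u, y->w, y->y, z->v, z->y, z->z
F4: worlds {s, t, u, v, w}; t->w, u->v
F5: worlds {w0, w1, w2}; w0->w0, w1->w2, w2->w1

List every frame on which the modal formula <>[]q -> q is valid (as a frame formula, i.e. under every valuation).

This is the axiom for a generalized confluence (Geach) condition; its first-order frame correspondent is forall x forall y (xRy -> exists w (yRw & x = w)).
F1: fails — vRu but no t with uRt and v=t.
F2: fails — w0Rw2 but no w with w2Rw and w0=w.
F3: fails — uRw but no t with wRt and u=t.
F4: fails — tRw but no w* with wRw* and t=w*.
F5: ✓.
Valid on: F5.

F5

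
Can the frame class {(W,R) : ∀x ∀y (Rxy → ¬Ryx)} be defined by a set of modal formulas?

Not definable by any modal formula

Modal frame validity is preserved under surjective bounded morphisms.
The 3-cycle (worlds s,t,u with s→t→u→s) is asymmetric. Mapping every world to a single reflexive point • is a surjective bounded morphism, and the reflexive point is not asymmetric (R•• but asymmetry requires ¬R••).
So no modal formula (or set of formulas) defines exactly the asymmetric frames.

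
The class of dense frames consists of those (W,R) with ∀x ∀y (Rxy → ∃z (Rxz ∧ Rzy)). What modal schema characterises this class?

The condition is density. The C4 schema □□r → □r defines it.
Suppose □□r→□r is valid. Take Rxy and set V(r)={w : xR²w}. Then □□r at x, so □r at x, so r at y, i.e. ∃z(Rxz∧Rzy).

□□r → □r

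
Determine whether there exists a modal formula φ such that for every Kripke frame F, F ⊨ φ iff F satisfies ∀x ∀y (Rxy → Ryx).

Yes, by q → □◇q

This is a Sahlqvist condition; the B axiom q → □◇q defines it.
Suppose q→□◇q is valid. Take Rxy and set V(q)={x}. Then q at x, so □◇q at x, so ◇q at y, so some z with Ryz has q; z=x, i.e. Ryx.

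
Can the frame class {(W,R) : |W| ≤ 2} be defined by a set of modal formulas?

No — not modally definable

Any modally definable frame class is closed under disjoint unions.
Any modal formula valid on each of 3 disjoint one-world frames is valid on their disjoint union (validity is preserved under disjoint unions). Each one-world frame has |W|=1≤2, but the union has |W|=3.
So the class is not modally definable.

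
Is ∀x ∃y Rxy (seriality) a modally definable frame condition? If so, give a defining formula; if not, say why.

Yes: it is seriality, defined by the D schema □p → ◇p.

Yes, by □p → ◇p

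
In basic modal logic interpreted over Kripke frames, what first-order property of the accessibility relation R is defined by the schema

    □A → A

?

Suppose □A→A is valid. At any x set V(A)={w : Rxw}. Then □A holds at x, so A holds at x, i.e. Rxx.

reflexivity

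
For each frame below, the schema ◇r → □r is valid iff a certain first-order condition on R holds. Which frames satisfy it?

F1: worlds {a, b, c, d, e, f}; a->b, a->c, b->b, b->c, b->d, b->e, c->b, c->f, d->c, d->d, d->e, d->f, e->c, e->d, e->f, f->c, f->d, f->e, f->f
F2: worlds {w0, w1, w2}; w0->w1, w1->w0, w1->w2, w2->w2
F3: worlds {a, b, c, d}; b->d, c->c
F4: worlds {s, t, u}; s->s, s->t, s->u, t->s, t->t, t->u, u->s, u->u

This is the axiom for partial functionality; its first-order frame correspondent is ∀x ∀y ∀z (Rxy ∧ Rxz → y = z).
F1: fails — a sees both b and c.
F2: fails — w1 sees both w0 and w2.
F3: holds.
F4: fails — s sees both s and t.
Valid on: F3.

F3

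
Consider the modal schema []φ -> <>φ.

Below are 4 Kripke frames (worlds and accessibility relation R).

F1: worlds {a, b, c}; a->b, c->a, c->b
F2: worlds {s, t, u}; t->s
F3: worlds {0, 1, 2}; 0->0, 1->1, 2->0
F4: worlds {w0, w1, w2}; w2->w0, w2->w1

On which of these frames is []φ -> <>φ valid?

The schema corresponds to seriality: forall x exists y Rxy.
F1: fails — world b has no successor.
F2: fails — world s has no successor.
F3: ✓.
F4: fails — world w0 has no successor.

F3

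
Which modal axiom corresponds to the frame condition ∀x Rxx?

□q → q

This is reflexivity; the standard corresponding axiom is T: □q → q.
Suppose □q→q is valid. At any x set V(q)={w : Rxw}. Then □q holds at x, so q holds at x, i.e. Rxx.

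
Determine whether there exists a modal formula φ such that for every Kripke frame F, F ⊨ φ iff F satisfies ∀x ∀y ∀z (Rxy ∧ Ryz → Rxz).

Yes: it is transitivity, defined by the 4 schema □q → □□q.
Suppose □q→□□q is valid. Take Rxy, Ryz and set V(q)={w : Rxw}. Then □q at x, so □□q at x, so □q at y, so q at z, i.e. Rxz.

Yes — defined by □q → □□q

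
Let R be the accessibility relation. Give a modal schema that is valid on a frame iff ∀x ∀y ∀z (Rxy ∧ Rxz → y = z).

The condition is partial functionality. The CD schema ◇s → □s defines it.
Suppose ◇s→□s is valid. Take Rxy, Rxz and set V(s)={y}. Then ◇s at x, so □s at x, so s at z, i.e. z=y.

◇s → □s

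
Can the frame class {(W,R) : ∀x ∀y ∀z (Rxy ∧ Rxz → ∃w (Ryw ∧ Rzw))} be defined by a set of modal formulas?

The condition is convergence. A defining modal formula is ◇□q → □◇q.

Definable; ◇□q → □◇q defines it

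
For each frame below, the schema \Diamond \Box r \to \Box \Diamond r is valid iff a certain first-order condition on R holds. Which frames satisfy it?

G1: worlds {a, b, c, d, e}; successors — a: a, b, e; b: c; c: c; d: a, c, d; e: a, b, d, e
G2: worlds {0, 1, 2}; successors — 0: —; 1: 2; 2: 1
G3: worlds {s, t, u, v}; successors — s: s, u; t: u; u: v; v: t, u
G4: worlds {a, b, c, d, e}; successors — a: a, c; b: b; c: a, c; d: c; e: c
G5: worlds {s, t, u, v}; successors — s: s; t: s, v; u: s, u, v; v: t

G2, G4

The schema corresponds to convergence: \forall x \forall y \forall z (Rxy \wedge Rxz \to \exists w (Ryw \wedge Rzw)).
G1: fails — Rab and Rae but b and e have no common successor.
G2: ✓.
G3: fails — Rsu and Rss but u and s have no common successor.
G4: ✓.
G5: fails — Rtv and Rts but v and s have no common successor.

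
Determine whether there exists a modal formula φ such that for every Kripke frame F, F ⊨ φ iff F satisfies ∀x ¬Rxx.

Not definable by any modal formula

Modal frame validity is preserved under surjective bounded morphisms.
The 5-cycle (worlds 0,1,2,3,4 with 0→1→2→3→4→0) is irreflexive, and the map sending every world to a single reflexive point • is a surjective bounded morphism (forth: every edge maps to (•,•); back: every world has a successor). So any modal formula valid on the 5-cycle is also valid on the reflexive point, which is not irreflexive.
So the class is not modally definable.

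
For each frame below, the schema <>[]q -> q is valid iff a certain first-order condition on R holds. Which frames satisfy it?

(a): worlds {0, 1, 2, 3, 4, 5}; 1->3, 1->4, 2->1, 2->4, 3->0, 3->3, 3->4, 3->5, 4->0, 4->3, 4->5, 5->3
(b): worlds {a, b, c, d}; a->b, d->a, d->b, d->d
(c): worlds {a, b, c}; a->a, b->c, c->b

(c)

The schema corresponds to symmetry: forall x forall y (Rxy -> Ryx).
(a): fails — R45 but not R54.
(b): fails — Rdb but not Rbd.
(c): satisfies the condition.
Valid on: (c).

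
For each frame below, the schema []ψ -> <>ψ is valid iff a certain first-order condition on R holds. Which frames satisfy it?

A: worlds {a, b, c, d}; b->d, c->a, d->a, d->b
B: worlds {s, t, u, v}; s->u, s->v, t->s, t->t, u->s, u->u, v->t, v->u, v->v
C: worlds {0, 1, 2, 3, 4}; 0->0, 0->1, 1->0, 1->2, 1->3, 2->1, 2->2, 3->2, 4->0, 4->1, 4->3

The schema corresponds to seriality: forall x exists y Rxy.
A: fails — world a has no successor.
B: ✓.
C: ✓.

B, C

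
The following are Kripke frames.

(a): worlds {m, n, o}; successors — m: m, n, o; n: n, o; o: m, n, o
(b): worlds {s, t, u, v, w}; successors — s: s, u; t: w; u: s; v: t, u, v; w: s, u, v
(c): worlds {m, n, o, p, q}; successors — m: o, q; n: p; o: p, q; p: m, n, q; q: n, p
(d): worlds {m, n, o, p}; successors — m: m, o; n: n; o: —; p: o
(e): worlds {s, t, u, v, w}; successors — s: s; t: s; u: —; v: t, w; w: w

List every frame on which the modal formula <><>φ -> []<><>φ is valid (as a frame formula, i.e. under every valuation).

This is the axiom for a generalized confluence (Geach) condition; its first-order frame correspondent is forall x forall y forall z ((x R^2 y & xRz) -> exists w (y = w & z R^2 w)).
(a): satisfies the condition.
(b): fails — vR²t, vRt but no w* with t=w* and tR²w*.
(c): fails — nR²m, nRp but no w with m=w and pR²w.
(d): fails — mR²m, mRo but no w with m=w and oR²w.
(e): fails — vR²s, vRw but no w* with s=w* and wR²w*.

(a)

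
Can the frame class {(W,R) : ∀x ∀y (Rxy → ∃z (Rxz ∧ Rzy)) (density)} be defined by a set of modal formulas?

Yes — defined by □□r → □r

Yes: it is density, defined by the C4 schema □□r → □r.
Suppose □□r→□r is valid. Take Rxy and set V(r)={w : xR²w}. Then □□r at x, so □r at x, so r at y, i.e. ∃z(Rxz∧Rzy).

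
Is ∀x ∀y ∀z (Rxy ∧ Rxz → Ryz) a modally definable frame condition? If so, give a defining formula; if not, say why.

Definable; ◇p → □◇p defines it

This is a Sahlqvist condition; the 5 axiom ◇p → □◇p defines it.
Suppose ◇p→□◇p is valid. Take Rxy, Rxz and set V(p)={y}. Then ◇p at x, so □◇p at x, so ◇p at z, so some w with Rzw has p; w=y, i.e. Rzy. By symmetry of the argument, Ryz.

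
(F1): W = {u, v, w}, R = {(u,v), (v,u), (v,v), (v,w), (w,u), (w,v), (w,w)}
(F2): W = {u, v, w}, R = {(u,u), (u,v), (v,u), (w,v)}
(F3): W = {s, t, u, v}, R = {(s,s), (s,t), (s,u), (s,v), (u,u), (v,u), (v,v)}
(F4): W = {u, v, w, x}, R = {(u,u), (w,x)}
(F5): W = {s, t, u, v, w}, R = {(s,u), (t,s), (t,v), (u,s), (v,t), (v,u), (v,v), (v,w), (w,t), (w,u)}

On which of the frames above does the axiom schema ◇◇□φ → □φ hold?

Frame correspondent (Sahlqvist): ∀x ∀y ∀z ((xR²y ∧ xRz) → ∃w (yRw ∧ z = w)) — i.e. a generalized confluence (Geach) condition.
(F1): fails — vR²u, vRu but no t with uRt and u=t.
(F2): fails — uR²v, uRv but no t with vRt and v=t.
(F3): fails — sR²t, sRs but no w with tRw and s=w.
(F4): ✓.
(F5): fails — tR²u, tRv but no w* with uRw* and v=w*.
Valid on: (F4).

(F4)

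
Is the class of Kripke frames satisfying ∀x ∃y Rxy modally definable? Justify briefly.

This is a Sahlqvist condition; the D axiom □q → ◇q defines it.
Suppose □q→◇q is valid. At any x set V(q)=W. Then □q at x, so ◇q at x, so x has a successor.

Yes — defined by □q → ◇q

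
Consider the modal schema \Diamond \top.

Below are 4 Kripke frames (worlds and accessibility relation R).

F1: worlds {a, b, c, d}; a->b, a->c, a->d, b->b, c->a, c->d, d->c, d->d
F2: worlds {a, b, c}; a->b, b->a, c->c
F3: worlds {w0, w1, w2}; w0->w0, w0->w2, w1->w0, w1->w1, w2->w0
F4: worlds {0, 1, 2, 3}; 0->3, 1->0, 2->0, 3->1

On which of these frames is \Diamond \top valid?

Frame correspondent (Sahlqvist): \forall x \exists y Rxy — i.e. seriality.
F1: satisfies the condition.
F2: satisfies the condition.
F3: satisfies the condition.
F4: satisfies the condition.
Valid on: F1, F2, F3, F4.

F1, F2, F3, F4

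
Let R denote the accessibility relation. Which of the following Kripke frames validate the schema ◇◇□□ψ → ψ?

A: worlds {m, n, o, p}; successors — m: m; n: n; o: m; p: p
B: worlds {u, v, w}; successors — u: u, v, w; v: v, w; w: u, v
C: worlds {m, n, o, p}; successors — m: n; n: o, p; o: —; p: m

B

Frame correspondent (Sahlqvist): ∀x ∀y (xR²y → ∃w (yR²w ∧ x = w)) — i.e. a generalized confluence (Geach) condition.
A: fails — oR²m but no w with mR²w and o=w.
B: condition met.
C: fails — mR²o but no w with oR²w and m=w.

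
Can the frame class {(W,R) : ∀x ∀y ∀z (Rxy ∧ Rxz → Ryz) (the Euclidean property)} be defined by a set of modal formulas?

The condition is the Euclidean property. A defining modal formula is ◇p → □◇p.

Yes — defined by ◇p → □◇p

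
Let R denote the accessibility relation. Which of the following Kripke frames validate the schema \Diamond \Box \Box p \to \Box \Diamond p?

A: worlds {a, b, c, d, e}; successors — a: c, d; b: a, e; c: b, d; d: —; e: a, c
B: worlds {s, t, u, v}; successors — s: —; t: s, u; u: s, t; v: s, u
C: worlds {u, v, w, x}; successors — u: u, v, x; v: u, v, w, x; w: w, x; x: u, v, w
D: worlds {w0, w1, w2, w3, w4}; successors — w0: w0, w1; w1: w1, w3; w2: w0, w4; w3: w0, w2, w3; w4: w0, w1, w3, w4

The schema corresponds to a generalized confluence (Geach) condition: \forall x \forall y \forall z ((xRy \wedge xRz) \to \exists w (y R^2 w \wedge zRw)).
A: fails — aRc, aRc but no w with cR²w and cRw.
B: fails — tRs, tRs but no w with sR²w and sRw.
C: condition met.
D: condition met.

C, D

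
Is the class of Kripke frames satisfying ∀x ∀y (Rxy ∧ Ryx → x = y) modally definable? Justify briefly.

Not definable by any modal formula

Modal frame validity is preserved under surjective bounded morphisms.
The 6-cycle (worlds 0,1,2,3,4,5 with 0→1→2→3→4→5→0) is antisymmetric. Sending even-indexed worlds to s and odd-indexed worlds to t is a surjective bounded morphism onto the two-world frame with s↔t, which is not antisymmetric.
Hence antisymmetry is not modally definable.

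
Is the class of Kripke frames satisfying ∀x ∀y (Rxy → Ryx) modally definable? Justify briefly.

Definable; q → □◇q defines it

The condition is symmetry. A defining modal formula is q → □◇q.
Suppose q→□◇q is valid. Take Rxy and set V(q)={x}. Then q at x, so □◇q at x, so ◇q at y, so some z with Ryz has q; z=x, i.e. Ryx.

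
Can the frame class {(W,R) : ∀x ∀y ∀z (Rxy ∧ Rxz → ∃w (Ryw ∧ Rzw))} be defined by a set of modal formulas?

Yes: it is convergence, defined by the .2 schema ◇□r → □◇r.

Yes, by ◇□r → □◇r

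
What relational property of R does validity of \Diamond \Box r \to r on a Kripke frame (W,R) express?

This schema is equivalent to the B axiom r → □◇r.
It corresponds to symmetry: \forall x \forall y (Rxy \to Ryx).

symmetry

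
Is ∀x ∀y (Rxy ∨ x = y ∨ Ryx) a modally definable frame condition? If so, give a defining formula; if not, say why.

Not definable by any modal formula

Any modally definable frame class is closed under disjoint unions.
Take 2 disjoint single-world reflexive frames: each is trivially connected, but their disjoint union has 2 worlds with no edge between distinct components, so it is not connected.
Hence connectedness of R is not modally definable.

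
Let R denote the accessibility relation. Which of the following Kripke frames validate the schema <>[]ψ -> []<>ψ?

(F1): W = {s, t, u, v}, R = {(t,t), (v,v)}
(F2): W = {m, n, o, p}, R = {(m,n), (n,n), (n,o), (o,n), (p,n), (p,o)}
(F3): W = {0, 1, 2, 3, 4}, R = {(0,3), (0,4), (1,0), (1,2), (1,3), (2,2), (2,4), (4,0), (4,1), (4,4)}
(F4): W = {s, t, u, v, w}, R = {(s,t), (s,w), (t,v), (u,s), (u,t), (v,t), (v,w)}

Frame correspondent (Sahlqvist): forall x forall y forall z (Rxy & Rxz -> exists w (Ryw & Rzw)) — i.e. convergence.
(F1): condition met.
(F2): condition met.
(F3): fails — R04 and R03 but 4 and 3 have no common successor.
(F4): fails — Rsw and Rsw but w and w have no common successor.
Valid on: (F1), (F2).

(F1), (F2)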